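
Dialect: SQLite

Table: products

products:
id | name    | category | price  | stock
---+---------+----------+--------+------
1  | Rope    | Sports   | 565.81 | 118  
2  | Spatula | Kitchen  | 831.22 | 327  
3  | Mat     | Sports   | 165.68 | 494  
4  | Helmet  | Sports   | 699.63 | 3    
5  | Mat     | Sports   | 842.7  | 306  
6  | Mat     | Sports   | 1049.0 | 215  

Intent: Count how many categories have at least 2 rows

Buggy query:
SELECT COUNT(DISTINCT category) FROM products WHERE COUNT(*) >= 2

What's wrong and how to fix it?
Bug: WHERE filters individual rows, not groups, so a group-level COUNT is invalid there

Fix: Use a subquery that GROUPs and filters with HAVING, then count its rows

Corrected query:
SELECT COUNT(*) FROM (SELECT category FROM products GROUP BY category HAVING COUNT(*) >= 2)

Result:
COUNT(*)
--------
1       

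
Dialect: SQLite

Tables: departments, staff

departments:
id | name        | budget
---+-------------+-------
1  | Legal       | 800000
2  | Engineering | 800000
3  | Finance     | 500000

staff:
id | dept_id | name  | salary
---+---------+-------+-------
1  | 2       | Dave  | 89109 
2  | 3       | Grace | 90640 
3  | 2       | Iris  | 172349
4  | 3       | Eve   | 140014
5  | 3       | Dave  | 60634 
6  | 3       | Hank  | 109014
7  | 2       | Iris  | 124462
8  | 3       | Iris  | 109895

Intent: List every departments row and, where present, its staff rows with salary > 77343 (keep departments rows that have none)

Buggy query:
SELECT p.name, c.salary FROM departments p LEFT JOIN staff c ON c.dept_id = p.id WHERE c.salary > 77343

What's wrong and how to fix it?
Bug: Filtering c.salary in WHERE discards the NULL rows produced by LEFT JOIN, turning it into an inner join

Fix: Put 'c.salary > 77343' in the JOIN's ON clause instead of WHERE

Corrected query:
SELECT p.name, c.salary FROM departments p LEFT JOIN staff c ON c.dept_id = p.id AND c.salary > 77343

Result:
name        | salary
------------+-------
Legal       | NULL  
Engineering | 89109 
Engineering | 124462
Engineering | 172349
Finance     | 90640 
Finance     | 109014
Finance     | 109895
Finance     | 140014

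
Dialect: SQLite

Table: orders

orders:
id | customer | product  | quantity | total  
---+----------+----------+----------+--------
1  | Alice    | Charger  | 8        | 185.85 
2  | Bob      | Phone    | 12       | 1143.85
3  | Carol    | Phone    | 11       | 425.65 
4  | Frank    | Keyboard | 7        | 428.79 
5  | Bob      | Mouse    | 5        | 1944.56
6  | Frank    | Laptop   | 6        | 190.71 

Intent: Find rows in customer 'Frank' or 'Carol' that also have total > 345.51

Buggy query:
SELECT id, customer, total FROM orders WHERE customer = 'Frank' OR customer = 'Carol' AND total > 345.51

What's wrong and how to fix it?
Bug: AND binds tighter than OR, so this parses as customer = 'Frank' OR (customer = 'Carol' AND total > 345.51)

Fix: Add parentheses around the OR so the AND applies to both alternatives

Corrected query:
SELECT id, customer, total FROM orders WHERE (customer = 'Frank' OR customer = 'Carol') AND total > 345.51

Result:
id | customer | total 
---+----------+-------
3  | Carol    | 425.65
4  | Frank    | 428.79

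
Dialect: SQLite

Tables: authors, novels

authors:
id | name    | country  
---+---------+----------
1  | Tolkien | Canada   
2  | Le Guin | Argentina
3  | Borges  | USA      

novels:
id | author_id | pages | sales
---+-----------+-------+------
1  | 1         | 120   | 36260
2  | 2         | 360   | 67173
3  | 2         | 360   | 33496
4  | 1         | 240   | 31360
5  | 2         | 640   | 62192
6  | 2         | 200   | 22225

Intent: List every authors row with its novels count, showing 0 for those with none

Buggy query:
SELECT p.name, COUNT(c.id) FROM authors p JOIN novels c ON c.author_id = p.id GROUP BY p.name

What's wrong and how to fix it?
Bug: INNER JOIN drops authors rows that have no matching novels rows

Fix: Switch to LEFT JOIN to retain unmatched parent rows

Corrected query:
SELECT p.name, COUNT(c.id) FROM authors p LEFT JOIN novels c ON c.author_id = p.id GROUP BY p.name

Result:
name    | COUNT(c.id)
--------+------------
Borges  | 0          
Le Guin | 4          
Tolkien | 2          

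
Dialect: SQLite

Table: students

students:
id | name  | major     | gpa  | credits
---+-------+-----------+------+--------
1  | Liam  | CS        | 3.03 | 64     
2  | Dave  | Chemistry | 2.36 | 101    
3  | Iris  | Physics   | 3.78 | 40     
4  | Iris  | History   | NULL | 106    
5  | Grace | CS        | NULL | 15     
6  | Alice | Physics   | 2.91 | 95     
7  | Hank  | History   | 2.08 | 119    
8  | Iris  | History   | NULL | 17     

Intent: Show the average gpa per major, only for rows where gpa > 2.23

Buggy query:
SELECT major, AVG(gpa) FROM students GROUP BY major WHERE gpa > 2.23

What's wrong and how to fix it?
Bug: WHERE cannot follow GROUP BY

Fix: Place WHERE between FROM and GROUP BY

Corrected query:
SELECT major, AVG(gpa) FROM students WHERE gpa > 2.23 GROUP BY major

Result:
major     | AVG(gpa)
----------+---------
CS        | 3.03    
Chemistry | 2.36    
Physics   | 3.345   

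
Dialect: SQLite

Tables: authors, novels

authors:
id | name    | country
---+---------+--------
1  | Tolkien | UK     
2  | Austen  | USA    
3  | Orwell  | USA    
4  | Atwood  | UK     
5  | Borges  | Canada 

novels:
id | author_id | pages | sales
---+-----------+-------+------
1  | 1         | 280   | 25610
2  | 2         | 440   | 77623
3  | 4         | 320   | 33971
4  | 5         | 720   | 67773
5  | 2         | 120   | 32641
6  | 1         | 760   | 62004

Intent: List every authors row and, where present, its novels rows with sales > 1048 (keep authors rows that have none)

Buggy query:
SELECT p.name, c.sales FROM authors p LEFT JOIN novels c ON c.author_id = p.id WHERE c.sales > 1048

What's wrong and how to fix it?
Bug: Filtering c.sales in WHERE discards the NULL rows produced by LEFT JOIN, turning it into an inner join

Fix: Move the right-table condition into the ON clause so unmatched parents are kept

Corrected query:
SELECT p.name, c.sales FROM authors p LEFT JOIN novels c ON c.author_id = p.id AND c.sales > 1048

Result:
name    | sales
--------+------
Tolkien | 25610
Tolkien | 62004
Austen  | 32641
Austen  | 77623
Orwell  | NULL 
Atwood  | 33971
Borges  | 67773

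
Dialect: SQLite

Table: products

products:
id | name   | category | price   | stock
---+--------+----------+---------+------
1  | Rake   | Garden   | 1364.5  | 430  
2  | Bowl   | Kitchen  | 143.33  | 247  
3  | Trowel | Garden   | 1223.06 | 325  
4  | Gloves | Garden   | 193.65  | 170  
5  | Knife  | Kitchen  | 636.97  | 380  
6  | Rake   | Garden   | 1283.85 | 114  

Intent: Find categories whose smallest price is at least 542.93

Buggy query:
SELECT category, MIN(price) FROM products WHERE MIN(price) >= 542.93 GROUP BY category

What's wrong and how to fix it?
Bug: MIN() in WHERE is a misuse of aggregate

Fix: Use HAVING for the per-group MIN condition

Corrected query:
SELECT category, MIN(price) FROM products GROUP BY category HAVING MIN(price) >= 542.93

Result:
(no rows)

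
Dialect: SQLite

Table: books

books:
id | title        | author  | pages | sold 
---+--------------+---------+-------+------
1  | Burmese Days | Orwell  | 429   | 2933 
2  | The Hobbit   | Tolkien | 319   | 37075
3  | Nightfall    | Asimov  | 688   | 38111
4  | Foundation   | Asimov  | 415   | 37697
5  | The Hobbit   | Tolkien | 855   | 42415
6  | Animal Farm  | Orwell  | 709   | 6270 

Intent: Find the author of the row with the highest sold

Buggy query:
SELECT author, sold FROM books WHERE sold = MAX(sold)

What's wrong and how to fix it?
Bug: WHERE is evaluated per row; an aggregate over the whole table isn't defined there

Fix: Use a subquery: WHERE sold = (SELECT MAX(sold) FROM books)

Corrected query:
SELECT author, sold FROM books WHERE sold = (SELECT MAX(sold) FROM books)

Result:
author  | sold 
--------+------
Tolkien | 42415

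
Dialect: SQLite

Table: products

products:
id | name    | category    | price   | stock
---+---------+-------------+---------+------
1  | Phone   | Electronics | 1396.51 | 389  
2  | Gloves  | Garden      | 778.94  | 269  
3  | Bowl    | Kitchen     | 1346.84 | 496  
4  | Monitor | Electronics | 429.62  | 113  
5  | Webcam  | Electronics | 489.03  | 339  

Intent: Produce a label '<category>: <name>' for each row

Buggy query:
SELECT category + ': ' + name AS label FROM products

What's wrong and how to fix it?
Bug: SQLite uses || for string concatenation; + coerces text to numbers (yielding 0)

Fix: Use the || operator for string concatenation

Corrected query:
SELECT category || ': ' || name AS label FROM products

Result:
label               
--------------------
Electronics: Phone  
Garden: Gloves      
Kitchen: Bowl       
Electronics: Monitor
Electronics: Webcam 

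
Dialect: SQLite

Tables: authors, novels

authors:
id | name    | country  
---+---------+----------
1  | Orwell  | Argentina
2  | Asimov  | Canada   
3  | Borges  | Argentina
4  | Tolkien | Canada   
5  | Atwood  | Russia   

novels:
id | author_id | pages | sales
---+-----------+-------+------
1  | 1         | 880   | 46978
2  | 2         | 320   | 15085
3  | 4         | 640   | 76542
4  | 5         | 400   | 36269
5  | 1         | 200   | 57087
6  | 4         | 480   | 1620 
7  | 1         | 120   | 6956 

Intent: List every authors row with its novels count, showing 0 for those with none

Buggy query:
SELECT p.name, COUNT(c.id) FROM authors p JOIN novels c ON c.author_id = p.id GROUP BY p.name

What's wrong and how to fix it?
Bug: An inner join excludes parents with zero children

Fix: Switch to LEFT JOIN to retain unmatched parent rows

Corrected query:
SELECT p.name, COUNT(c.id) FROM authors p LEFT JOIN novels c ON c.author_id = p.id GROUP BY p.name

Result:
name    | COUNT(c.id)
--------+------------
Asimov  | 1          
Atwood  | 1          
Borges  | 0          
Orwell  | 3          
Tolkien | 2          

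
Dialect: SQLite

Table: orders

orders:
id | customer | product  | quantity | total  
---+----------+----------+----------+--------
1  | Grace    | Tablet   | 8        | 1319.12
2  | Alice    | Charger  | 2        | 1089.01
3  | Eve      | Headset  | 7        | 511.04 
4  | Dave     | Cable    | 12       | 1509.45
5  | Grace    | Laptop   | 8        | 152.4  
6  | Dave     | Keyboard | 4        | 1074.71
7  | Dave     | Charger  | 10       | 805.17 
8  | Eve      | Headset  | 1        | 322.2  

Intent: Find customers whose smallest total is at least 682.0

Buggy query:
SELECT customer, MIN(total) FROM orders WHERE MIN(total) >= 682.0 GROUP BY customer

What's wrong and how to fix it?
Bug: MIN() in WHERE is a misuse of aggregate

Fix: Replace WHERE with HAVING after the GROUP BY

Corrected query:
SELECT customer, MIN(total) FROM orders GROUP BY customer HAVING MIN(total) >= 682.0

Result:
customer | MIN(total)
---------+-----------
Alice    | 1089.01   
Dave     | 805.17    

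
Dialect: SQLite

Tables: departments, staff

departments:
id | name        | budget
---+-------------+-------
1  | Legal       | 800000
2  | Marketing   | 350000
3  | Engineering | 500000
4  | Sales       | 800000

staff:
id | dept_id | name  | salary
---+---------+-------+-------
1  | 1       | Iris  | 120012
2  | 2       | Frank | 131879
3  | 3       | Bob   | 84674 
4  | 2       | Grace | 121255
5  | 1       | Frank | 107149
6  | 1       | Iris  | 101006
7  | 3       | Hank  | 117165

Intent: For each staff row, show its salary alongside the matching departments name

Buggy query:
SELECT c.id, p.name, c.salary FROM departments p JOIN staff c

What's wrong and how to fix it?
Bug: JOIN with no ON clause produces a cartesian product; every staff row pairs with every departments row

Fix: Add ON c.dept_id = p.id to the JOIN

Corrected query:
SELECT c.id, p.name, c.salary FROM departments p JOIN staff c ON c.dept_id = p.id

Result:
id | name        | salary
---+-------------+-------
1  | Legal       | 120012
2  | Marketing   | 131879
3  | Engineering | 84674 
4  | Marketing   | 121255
5  | Legal       | 107149
6  | Legal       | 101006
7  | Engineering | 117165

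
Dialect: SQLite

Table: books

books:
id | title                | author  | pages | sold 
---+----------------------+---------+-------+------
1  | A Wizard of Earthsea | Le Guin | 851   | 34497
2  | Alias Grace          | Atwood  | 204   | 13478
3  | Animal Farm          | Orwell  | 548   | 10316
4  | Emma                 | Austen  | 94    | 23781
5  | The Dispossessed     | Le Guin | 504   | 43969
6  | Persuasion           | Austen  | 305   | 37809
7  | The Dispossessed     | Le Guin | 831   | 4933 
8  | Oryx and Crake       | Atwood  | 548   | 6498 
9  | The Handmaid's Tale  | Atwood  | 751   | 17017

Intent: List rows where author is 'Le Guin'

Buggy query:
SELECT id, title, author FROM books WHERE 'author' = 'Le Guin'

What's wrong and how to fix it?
Bug: Single quotes denote string literals in SQL; the column name is being compared as a constant string

Fix: Remove the quotes around the column name (or use double quotes for an identifier)

Corrected query:
SELECT id, title, author FROM books WHERE author = 'Le Guin'

Result:
id | title                | author 
---+----------------------+--------
1  | A Wizard of Earthsea | Le Guin
5  | The Dispossessed     | Le Guin
7  | The Dispossessed     | Le Guin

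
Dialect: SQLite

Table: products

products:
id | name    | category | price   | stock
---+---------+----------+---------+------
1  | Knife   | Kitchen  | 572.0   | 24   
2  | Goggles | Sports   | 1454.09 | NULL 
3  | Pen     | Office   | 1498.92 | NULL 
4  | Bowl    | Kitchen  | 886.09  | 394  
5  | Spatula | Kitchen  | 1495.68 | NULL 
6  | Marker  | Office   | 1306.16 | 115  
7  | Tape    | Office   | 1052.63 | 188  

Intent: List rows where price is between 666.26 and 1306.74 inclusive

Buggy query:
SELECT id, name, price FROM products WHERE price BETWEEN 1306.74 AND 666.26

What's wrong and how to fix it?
Bug: The bounds are reversed; BETWEEN a AND b requires a <= b to match anything

Fix: Swap the bounds so the smaller value comes first

Corrected query:
SELECT id, name, price FROM products WHERE price BETWEEN 666.26 AND 1306.74

Result:
id | name   | price  
---+--------+--------
4  | Bowl   | 886.09 
6  | Marker | 1306.16
7  | Tape   | 1052.63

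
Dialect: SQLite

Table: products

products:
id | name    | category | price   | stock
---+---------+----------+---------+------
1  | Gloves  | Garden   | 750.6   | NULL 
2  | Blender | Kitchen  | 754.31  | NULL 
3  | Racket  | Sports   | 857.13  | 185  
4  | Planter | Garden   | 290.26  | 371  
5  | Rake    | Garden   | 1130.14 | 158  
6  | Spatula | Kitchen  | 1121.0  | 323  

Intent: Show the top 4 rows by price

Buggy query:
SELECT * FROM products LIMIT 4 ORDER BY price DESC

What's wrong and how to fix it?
Bug: ORDER BY cannot follow LIMIT; LIMIT is the final clause

Fix: Swap the clauses: ORDER BY first, then LIMIT

Corrected query:
SELECT * FROM products ORDER BY price DESC LIMIT 4

Result:
id | name    | category | price   | stock
---+---------+----------+---------+------
5  | Rake    | Garden   | 1130.14 | 158  
6  | Spatula | Kitchen  | 1121    | 323  
3  | Racket  | Sports   | 857.13  | 185  
2  | Blender | Kitchen  | 754.31  | NULL 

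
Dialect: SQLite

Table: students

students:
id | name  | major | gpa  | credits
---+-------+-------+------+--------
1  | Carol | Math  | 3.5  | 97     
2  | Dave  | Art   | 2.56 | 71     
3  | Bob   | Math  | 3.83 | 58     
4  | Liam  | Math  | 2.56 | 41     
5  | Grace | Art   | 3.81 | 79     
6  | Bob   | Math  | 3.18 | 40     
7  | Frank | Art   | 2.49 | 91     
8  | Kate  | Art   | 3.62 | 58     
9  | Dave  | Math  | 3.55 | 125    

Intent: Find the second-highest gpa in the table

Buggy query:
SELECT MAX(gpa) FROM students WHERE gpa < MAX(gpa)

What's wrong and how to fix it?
Bug: MAX(gpa) on the right of the comparison is an aggregate-in-WHERE error

Fix: Put the inner MAX in a scalar subquery

Corrected query:
SELECT MAX(gpa) FROM students WHERE gpa < (SELECT MAX(gpa) FROM students)

Result:
MAX(gpa)
--------
3.81    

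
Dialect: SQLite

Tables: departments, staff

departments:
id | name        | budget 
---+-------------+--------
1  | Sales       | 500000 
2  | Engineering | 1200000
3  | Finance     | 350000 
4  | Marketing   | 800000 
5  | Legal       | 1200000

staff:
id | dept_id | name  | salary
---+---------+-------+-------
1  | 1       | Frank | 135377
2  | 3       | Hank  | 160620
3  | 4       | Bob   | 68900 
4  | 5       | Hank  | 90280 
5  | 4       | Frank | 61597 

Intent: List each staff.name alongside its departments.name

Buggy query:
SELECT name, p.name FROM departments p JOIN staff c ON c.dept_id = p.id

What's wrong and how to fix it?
Bug: 'name' exists in both joined tables, so the database can't tell which one is meant

Fix: Prefix ambiguous columns with the table alias

Corrected query:
SELECT c.name, p.name FROM departments p JOIN staff c ON c.dept_id = p.id

Result:
name  | name     
------+----------
Frank | Sales    
Hank  | Finance  
Bob   | Marketing
Hank  | Legal    
Frank | Marketing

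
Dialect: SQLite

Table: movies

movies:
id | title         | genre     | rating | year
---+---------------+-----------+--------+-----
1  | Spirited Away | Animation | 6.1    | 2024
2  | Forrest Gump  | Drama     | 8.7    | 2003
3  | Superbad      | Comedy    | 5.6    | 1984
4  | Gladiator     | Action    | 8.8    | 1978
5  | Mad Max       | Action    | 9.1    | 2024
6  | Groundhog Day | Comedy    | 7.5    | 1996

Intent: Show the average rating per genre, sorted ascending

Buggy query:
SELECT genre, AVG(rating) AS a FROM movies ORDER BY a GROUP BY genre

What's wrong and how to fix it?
Bug: GROUP BY must precede ORDER BY

Fix: Reorder: SELECT … FROM … GROUP BY … ORDER BY …

Corrected query:
SELECT genre, AVG(rating) AS a FROM movies GROUP BY genre ORDER BY a

Result:
genre     | a   
----------+-----
Animation | 6.1 
Comedy    | 6.55
Drama     | 8.7 
Action    | 8.95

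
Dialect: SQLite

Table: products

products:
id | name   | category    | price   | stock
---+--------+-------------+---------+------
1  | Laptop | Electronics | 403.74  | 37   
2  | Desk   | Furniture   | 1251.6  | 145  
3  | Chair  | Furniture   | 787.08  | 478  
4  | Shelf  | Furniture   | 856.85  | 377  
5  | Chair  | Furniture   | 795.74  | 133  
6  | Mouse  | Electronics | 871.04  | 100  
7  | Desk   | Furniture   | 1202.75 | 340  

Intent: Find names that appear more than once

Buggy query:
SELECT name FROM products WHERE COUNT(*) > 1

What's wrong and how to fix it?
Bug: COUNT(*) is an aggregate and cannot be used in WHERE

Fix: Group first, then use HAVING for the count condition

Corrected query:
SELECT name FROM products GROUP BY name HAVING COUNT(*) > 1

Result:
name 
-----
Chair
Desk 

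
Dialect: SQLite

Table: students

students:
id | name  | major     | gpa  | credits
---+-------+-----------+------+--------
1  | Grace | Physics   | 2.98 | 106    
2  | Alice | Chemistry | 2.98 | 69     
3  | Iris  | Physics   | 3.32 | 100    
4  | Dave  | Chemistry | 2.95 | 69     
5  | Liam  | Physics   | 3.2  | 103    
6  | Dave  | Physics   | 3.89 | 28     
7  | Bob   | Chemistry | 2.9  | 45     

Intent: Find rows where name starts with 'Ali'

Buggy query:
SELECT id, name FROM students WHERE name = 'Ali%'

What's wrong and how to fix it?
Bug: '=' compares the literal string including the % character; pattern matching needs LIKE

Fix: Replace '=' with LIKE so 'Ali%' is treated as a pattern

Corrected query:
SELECT id, name FROM students WHERE name LIKE 'Ali%'

Result:
id | name 
---+------
2  | Alice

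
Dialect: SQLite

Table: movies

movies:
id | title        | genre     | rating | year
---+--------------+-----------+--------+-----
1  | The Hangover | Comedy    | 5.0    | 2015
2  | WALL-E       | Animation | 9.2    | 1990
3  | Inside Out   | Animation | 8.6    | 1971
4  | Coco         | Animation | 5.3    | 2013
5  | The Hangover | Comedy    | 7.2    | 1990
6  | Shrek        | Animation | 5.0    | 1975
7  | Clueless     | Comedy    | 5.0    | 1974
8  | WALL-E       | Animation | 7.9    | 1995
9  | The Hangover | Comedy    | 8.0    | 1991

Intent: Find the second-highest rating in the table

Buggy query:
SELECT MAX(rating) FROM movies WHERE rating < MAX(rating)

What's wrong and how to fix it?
Bug: The inner MAX is an aggregate inside WHERE, which is not allowed

Fix: Put the inner MAX in a scalar subquery

Corrected query:
SELECT MAX(rating) FROM movies WHERE rating < (SELECT MAX(rating) FROM movies)

Result:
MAX(rating)
-----------
8.6        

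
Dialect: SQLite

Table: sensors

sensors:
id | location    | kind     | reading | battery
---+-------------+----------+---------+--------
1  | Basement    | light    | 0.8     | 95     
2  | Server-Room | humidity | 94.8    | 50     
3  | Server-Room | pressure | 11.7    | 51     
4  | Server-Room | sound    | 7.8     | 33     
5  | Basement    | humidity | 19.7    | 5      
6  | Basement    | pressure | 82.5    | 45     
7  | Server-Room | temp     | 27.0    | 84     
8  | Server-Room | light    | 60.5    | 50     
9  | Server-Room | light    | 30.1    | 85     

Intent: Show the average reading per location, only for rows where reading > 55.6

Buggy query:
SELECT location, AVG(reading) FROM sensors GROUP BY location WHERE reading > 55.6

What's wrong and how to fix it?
Bug: WHERE cannot follow GROUP BY

Fix: Move the WHERE clause before GROUP BY

Corrected query:
SELECT location, AVG(reading) FROM sensors WHERE reading > 55.6 GROUP BY location

Result:
location    | AVG(reading)
------------+-------------
Basement    | 82.5        
Server-Room | 77.65       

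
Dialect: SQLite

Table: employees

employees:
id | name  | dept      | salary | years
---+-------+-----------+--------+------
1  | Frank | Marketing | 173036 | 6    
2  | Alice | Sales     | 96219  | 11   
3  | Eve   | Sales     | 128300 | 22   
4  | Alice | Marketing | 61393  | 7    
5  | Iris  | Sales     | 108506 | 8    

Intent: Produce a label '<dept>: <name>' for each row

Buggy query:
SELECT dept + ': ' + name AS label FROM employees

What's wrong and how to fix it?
Bug: SQLite uses || for string concatenation; + coerces text to numbers (yielding 0)

Fix: Use the || operator for string concatenation

Corrected query:
SELECT dept || ': ' || name AS label FROM employees

Result:
label           
----------------
Marketing: Frank
Sales: Alice    
Sales: Eve      
Marketing: Alice
Sales: Iris     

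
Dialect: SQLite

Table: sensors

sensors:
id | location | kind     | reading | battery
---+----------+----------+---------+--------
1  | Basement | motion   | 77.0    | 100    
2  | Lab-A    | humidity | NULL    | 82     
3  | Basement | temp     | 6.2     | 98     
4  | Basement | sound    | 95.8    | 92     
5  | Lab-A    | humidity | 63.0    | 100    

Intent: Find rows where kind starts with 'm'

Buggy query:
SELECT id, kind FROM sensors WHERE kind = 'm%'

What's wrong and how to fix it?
Bug: Wildcards only work with LIKE; '=' treats '%' as a literal character

Fix: Use LIKE for wildcard pattern matching

Corrected query:
SELECT id, kind FROM sensors WHERE kind LIKE 'm%'

Result:
id | kind  
---+-------
1  | motion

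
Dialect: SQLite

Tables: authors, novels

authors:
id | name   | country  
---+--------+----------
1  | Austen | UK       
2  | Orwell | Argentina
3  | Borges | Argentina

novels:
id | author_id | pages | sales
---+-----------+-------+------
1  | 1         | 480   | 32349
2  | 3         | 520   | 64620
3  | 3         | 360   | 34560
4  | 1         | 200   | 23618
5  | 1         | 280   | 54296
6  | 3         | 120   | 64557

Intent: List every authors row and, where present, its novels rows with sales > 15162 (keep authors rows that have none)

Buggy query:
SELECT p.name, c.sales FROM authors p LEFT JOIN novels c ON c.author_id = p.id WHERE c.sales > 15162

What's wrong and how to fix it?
Bug: A WHERE condition on the right-hand table after LEFT JOIN drops unmatched parents

Fix: Move the right-table condition into the ON clause so unmatched parents are kept

Corrected query:
SELECT p.name, c.sales FROM authors p LEFT JOIN novels c ON c.author_id = p.id AND c.sales > 15162

Result:
name   | sales
-------+------
Austen | 23618
Austen | 32349
Austen | 54296
Orwell | NULL 
Borges | 34560
Borges | 64557
Borges | 64620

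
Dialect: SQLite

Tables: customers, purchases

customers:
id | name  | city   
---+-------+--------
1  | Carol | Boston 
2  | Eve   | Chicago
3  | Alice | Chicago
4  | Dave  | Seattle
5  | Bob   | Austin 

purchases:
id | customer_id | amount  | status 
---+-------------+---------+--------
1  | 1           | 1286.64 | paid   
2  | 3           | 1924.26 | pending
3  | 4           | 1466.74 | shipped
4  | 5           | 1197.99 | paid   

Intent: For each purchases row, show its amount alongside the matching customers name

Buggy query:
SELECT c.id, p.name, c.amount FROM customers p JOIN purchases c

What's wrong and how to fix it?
Bug: Missing join condition: each purchases row is matched to all customers rows instead of just its own

Fix: Add ON c.customer_id = p.id to the JOIN

Corrected query:
SELECT c.id, p.name, c.amount FROM customers p JOIN purchases c ON c.customer_id = p.id

Result:
id | name  | amount 
---+-------+--------
1  | Carol | 1286.64
2  | Alice | 1924.26
3  | Dave  | 1466.74
4  | Bob   | 1197.99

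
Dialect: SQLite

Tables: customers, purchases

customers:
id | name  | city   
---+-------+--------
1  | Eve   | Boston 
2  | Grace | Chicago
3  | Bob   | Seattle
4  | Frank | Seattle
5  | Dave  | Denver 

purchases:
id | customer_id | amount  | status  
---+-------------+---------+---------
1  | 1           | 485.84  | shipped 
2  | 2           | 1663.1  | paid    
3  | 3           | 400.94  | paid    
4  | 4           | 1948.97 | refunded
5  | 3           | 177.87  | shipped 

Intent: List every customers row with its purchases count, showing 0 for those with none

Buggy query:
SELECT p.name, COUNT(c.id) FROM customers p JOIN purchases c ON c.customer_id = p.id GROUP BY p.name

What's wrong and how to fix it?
Bug: An inner join excludes parents with zero children

Fix: Switch to LEFT JOIN to retain unmatched parent rows

Corrected query:
SELECT p.name, COUNT(c.id) FROM customers p LEFT JOIN purchases c ON c.customer_id = p.id GROUP BY p.name

Result:
name  | COUNT(c.id)
------+------------
Bob   | 2          
Dave  | 0          
Eve   | 1          
Frank | 1          
Grace | 1          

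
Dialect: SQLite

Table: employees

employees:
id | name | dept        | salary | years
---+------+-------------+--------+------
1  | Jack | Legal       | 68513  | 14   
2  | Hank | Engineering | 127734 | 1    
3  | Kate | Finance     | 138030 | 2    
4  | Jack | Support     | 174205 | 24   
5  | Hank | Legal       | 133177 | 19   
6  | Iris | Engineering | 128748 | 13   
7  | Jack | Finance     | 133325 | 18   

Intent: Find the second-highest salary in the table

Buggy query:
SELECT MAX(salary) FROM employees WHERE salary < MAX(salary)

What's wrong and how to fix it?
Bug: The inner MAX is an aggregate inside WHERE, which is not allowed

Fix: Put the inner MAX in a scalar subquery

Corrected query:
SELECT MAX(salary) FROM employees WHERE salary < (SELECT MAX(salary) FROM employees)

Result:
MAX(salary)
-----------
138030     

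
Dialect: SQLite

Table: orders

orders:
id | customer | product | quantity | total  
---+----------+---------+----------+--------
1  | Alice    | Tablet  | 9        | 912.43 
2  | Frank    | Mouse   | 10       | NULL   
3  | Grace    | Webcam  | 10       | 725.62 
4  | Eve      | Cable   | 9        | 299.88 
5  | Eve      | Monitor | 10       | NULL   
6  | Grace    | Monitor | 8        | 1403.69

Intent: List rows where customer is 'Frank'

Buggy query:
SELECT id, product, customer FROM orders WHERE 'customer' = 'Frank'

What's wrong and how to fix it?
Bug: Single quotes denote string literals in SQL; the column name is being compared as a constant string

Fix: Reference the column as customer without single quotes

Corrected query:
SELECT id, product, customer FROM orders WHERE customer = 'Frank'

Result:
id | product | customer
---+---------+---------
2  | Mouse   | Frank   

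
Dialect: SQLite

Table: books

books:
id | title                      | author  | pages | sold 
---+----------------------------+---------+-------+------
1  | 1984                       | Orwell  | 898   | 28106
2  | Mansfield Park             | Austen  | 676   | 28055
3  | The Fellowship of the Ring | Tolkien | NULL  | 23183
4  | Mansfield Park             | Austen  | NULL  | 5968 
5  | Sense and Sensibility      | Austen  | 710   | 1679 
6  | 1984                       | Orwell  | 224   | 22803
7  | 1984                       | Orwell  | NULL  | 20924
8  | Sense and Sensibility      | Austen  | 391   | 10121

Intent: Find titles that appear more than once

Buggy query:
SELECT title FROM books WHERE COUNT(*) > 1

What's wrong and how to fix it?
Bug: WHERE can't reference COUNT(*); aggregates are computed after WHERE

Fix: GROUP BY title, then filter groups with HAVING COUNT(*) > 1

Corrected query:
SELECT title FROM books GROUP BY title HAVING COUNT(*) > 1

Result:
title                
---------------------
1984                 
Mansfield Park       
Sense and Sensibility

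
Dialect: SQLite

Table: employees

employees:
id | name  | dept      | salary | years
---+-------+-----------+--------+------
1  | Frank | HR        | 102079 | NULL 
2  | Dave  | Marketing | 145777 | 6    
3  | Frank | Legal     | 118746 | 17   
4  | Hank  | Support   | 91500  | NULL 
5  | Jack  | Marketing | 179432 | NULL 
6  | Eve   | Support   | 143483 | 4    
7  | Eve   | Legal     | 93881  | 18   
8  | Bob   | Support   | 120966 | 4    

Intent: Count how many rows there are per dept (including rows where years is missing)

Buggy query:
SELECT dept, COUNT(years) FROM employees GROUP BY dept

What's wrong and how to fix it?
Bug: COUNT(column) counts non-NULL values only; rows with NULL years aren't counted

Fix: Replace COUNT(years) with COUNT(*)

Corrected query:
SELECT dept, COUNT(*) FROM employees GROUP BY dept

Result:
dept      | COUNT(*)
----------+---------
HR        | 1       
Legal     | 2       
Marketing | 2       
Support   | 3       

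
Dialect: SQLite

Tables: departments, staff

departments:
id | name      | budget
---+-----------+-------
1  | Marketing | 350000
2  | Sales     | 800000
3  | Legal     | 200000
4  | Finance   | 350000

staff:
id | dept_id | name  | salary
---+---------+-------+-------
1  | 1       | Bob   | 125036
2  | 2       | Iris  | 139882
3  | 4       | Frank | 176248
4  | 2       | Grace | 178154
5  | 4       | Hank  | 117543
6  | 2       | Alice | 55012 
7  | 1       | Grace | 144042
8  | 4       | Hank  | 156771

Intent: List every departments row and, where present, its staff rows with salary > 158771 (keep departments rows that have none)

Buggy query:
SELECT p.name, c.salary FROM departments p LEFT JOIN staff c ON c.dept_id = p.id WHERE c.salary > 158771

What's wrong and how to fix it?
Bug: A WHERE condition on the right-hand table after LEFT JOIN drops unmatched parents

Fix: Put 'c.salary > 158771' in the JOIN's ON clause instead of WHERE

Corrected query:
SELECT p.name, c.salary FROM departments p LEFT JOIN staff c ON c.dept_id = p.id AND c.salary > 158771

Result:
name      | salary
----------+-------
Marketing | NULL  
Sales     | 178154
Legal     | NULL  
Finance   | 176248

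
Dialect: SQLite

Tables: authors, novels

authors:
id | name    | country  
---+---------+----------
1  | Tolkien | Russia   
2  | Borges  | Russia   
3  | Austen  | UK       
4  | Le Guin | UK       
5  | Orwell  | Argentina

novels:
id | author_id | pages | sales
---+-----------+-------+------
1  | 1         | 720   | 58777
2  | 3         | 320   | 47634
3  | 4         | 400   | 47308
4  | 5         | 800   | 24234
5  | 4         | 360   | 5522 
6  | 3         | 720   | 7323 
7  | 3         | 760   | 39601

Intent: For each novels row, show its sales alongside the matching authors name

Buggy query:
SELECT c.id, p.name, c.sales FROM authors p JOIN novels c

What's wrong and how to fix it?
Bug: JOIN with no ON clause produces a cartesian product; every novels row pairs with every authors row

Fix: Add ON c.author_id = p.id to the JOIN

Corrected query:
SELECT c.id, p.name, c.sales FROM authors p JOIN novels c ON c.author_id = p.id

Result:
id | name    | sales
---+---------+------
1  | Tolkien | 58777
2  | Austen  | 47634
3  | Le Guin | 47308
4  | Orwell  | 24234
5  | Le Guin | 5522 
6  | Austen  | 7323 
7  | Austen  | 39601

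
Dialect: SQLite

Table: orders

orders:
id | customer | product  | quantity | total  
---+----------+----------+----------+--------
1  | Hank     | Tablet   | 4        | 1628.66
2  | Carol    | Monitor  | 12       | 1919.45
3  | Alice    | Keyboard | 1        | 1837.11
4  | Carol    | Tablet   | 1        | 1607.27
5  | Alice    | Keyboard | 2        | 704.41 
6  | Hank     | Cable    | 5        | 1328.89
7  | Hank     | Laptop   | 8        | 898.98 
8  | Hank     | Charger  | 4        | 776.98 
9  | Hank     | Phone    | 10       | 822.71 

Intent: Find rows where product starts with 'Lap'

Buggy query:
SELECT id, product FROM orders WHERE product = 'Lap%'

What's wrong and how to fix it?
Bug: Wildcards only work with LIKE; '=' treats '%' as a literal character

Fix: Replace '=' with LIKE so 'Lap%' is treated as a pattern

Corrected query:
SELECT id, product FROM orders WHERE product LIKE 'Lap%'

Result:
id | product
---+--------
7  | Laptop 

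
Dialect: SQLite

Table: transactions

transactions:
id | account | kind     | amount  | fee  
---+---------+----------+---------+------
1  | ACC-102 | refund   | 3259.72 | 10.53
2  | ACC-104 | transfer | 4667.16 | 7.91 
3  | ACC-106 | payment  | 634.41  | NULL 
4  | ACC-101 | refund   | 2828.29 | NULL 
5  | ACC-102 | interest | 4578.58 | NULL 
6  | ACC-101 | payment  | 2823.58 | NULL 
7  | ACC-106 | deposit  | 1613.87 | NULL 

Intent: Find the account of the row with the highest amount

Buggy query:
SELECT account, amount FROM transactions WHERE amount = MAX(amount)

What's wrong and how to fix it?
Bug: WHERE is evaluated per row; an aggregate over the whole table isn't defined there

Fix: Wrap MAX in a scalar subquery so WHERE compares against a single value

Corrected query:
SELECT account, amount FROM transactions WHERE amount = (SELECT MAX(amount) FROM transactions)

Result:
account | amount 
--------+--------
ACC-104 | 4667.16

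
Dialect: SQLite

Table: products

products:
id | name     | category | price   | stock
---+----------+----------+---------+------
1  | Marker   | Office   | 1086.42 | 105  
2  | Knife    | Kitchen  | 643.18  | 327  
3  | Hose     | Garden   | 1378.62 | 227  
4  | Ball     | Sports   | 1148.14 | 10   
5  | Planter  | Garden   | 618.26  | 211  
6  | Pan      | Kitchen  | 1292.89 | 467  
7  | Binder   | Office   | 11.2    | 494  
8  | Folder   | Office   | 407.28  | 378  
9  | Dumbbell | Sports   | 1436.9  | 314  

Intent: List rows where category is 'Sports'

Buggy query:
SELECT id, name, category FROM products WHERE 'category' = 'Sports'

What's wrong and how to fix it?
Bug: Single quotes denote string literals in SQL; the column name is being compared as a constant string

Fix: Remove the quotes around the column name (or use double quotes for an identifier)

Corrected query:
SELECT id, name, category FROM products WHERE category = 'Sports'

Result:
id | name     | category
---+----------+---------
4  | Ball     | Sports  
9  | Dumbbell | Sports  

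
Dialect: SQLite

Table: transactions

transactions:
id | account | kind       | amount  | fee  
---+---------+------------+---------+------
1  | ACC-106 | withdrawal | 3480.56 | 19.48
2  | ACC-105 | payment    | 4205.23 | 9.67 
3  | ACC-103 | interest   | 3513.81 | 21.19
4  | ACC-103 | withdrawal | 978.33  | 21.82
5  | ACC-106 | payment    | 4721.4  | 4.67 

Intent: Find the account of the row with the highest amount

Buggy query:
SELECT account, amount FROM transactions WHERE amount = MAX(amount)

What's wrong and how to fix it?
Bug: MAX(amount) is an aggregate and cannot be used directly in WHERE

Fix: Wrap MAX in a scalar subquery so WHERE compares against a single value

Corrected query:
SELECT account, amount FROM transactions WHERE amount = (SELECT MAX(amount) FROM transactions)

Result:
account | amount
--------+-------
ACC-106 | 4721.4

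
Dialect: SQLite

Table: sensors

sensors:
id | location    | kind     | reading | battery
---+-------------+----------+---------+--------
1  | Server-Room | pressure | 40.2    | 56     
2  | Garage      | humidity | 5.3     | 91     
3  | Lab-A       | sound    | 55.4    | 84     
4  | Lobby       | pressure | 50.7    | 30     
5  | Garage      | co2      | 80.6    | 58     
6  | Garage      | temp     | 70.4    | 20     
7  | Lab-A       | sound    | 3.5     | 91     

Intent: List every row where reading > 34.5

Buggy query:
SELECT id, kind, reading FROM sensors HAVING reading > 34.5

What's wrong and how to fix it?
Bug: This is a non-aggregate query (no GROUP BY, no aggregates), so in SQLite the HAVING clause is invalid here; a row-level condition belongs in WHERE

Fix: Use WHERE for row-level filtering

Corrected query:
SELECT id, kind, reading FROM sensors WHERE reading > 34.5

Result:
id | kind     | reading
---+----------+--------
1  | pressure | 40.2   
3  | sound    | 55.4   
4  | pressure | 50.7   
5  | co2      | 80.6   
6  | temp     | 70.4   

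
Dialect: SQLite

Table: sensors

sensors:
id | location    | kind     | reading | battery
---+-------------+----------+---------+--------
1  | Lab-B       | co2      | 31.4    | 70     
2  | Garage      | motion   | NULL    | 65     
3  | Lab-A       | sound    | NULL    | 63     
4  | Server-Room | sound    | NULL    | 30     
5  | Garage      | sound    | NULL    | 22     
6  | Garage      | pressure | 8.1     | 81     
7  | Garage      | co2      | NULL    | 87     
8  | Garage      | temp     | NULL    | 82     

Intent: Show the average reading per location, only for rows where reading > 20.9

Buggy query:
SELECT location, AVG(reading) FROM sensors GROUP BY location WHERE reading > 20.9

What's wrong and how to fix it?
Bug: Row-level WHERE must come before GROUP BY in the clause order

Fix: Place WHERE between FROM and GROUP BY

Corrected query:
SELECT location, AVG(reading) FROM sensors WHERE reading > 20.9 GROUP BY location

Result:
location | AVG(reading)
---------+-------------
Lab-B    | 31.4        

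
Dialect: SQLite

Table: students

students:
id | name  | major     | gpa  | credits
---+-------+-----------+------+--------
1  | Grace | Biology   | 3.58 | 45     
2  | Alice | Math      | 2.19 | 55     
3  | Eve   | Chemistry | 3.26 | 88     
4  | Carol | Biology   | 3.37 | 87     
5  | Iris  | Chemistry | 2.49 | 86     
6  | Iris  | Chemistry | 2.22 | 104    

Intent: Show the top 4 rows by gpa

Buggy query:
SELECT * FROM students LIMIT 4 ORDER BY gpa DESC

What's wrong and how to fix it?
Bug: ORDER BY cannot follow LIMIT; LIMIT is the final clause

Fix: Swap the clauses: ORDER BY first, then LIMIT

Corrected query:
SELECT * FROM students ORDER BY gpa DESC LIMIT 4

Result:
id | name  | major     | gpa  | credits
---+-------+-----------+------+--------
1  | Grace | Biology   | 3.58 | 45     
4  | Carol | Biology   | 3.37 | 87     
3  | Eve   | Chemistry | 3.26 | 88     
5  | Iris  | Chemistry | 2.49 | 86     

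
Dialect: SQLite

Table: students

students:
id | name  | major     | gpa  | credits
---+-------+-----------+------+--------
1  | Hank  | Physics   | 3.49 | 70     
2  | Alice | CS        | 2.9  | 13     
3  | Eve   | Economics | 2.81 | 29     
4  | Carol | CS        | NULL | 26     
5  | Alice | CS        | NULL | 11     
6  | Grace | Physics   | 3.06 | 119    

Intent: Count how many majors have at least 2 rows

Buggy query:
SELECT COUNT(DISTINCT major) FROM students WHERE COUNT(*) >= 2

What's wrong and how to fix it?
Bug: COUNT(*) cannot appear in WHERE; the per-group count doesn't exist yet

Fix: Group first with HAVING COUNT(*) >= 2, then COUNT the resulting groups

Corrected query:
SELECT COUNT(*) FROM (SELECT major FROM students GROUP BY major HAVING COUNT(*) >= 2)

Result:
COUNT(*)
--------
2       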